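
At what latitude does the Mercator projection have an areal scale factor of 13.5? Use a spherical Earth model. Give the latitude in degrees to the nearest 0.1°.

Mercator areal scale is sec²φ.
sec²φ = 13.5  ⇒  cos²φ = 0.07407  ⇒  cos φ = 0.2722.
φ = arccos(0.2722) ≈ 74.2°.

74.2°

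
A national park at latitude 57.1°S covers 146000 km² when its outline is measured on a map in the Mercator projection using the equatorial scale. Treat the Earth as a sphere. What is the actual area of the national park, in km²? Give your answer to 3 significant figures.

43100 km²

For Mercator, h = k = sec φ (a conformal cylindrical projection has a single point scale, 1/cos φ).
Areal scale = k² = sec²φ = 1/cos²(57.1°) = 1/0.5432² = 3.389.
True area = apparent / (areal scale) = 146000 / 3.389 ≈ 43100 km².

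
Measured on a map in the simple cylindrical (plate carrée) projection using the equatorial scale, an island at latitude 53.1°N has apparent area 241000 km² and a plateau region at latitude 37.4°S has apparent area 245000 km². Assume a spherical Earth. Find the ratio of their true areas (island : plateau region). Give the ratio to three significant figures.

0.743

Plate carrée has h = 1 and k = sec φ, giving areal scale sec φ; true area = (apparent area) · cos φ.
True area of island: 241000 × cos(53.1°) = 241000 × 0.6004 = 144700 km².
True area of plateau region: 245000 × cos(37.4°) = 245000 × 0.7944 = 194600 km².
Ratio = 144700 / 194600 ≈ 0.743.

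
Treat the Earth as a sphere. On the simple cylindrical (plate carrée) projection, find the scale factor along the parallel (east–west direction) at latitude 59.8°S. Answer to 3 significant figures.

1.99

In the plate carrée (x = Rλ, y = Rφ), meridians are true-scale (h = 1) and parallels are stretched by k = sec φ.
k = 1/cos 59.8° = 1/0.5030 = 1.988.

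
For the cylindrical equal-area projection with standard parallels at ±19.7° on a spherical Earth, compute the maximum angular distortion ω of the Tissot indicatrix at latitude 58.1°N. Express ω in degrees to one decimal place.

Cylindrical equal-area (φ₀ = 19.7°): h = cos φ / cos 19.7° along meridians, k = cos 19.7° / cos φ along parallels; h·k = 1.
At 58.1°: h = 0.5613, k = 1.782; principal scales a = 1.782, b = 0.5613.
sin(ω/2) = (a − b)/(a + b) = 1.220/2.343 = 0.5209, so ω = 2 arcsin(0.5209) ≈ 62.8°.

62.8°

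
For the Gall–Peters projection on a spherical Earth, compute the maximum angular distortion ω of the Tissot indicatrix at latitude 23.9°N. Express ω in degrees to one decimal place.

Gall–Peters is a cylindrical equal-area projection with standard parallels at ±45°. A cylindrical equal-area projection with standard parallel φ₀ has meridian scale h = cos φ / cos φ₀ and parallel scale k = cos φ₀ / cos φ (so areas are preserved, h·k = 1).
At 23.9°: h = 1.293, k = 0.7734; principal scales a = 1.293, b = 0.7734.
sin(ω/2) = (a − b)/(a + b) = 0.5195/2.066 = 0.2514, so ω = 2 arcsin(0.2514) ≈ 29.1°.

29.1°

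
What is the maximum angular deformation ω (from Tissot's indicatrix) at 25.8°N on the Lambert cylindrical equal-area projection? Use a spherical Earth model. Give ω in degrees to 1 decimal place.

The Lambert cylindrical equal-area projection is the cylindrical equal-area projection with its standard parallel at the equator (φ₀ = 0). For cylindrical equal-area with standard parallel φ₀, h = cos φ / cos φ₀ and k = cos φ₀ / cos φ, so h·k = 1.
At 25.8°: h = 0.9003, k = 1.111; principal scales a = 1.111, b = 0.9003.
sin(ω/2) = (a − b)/(a + b) = 0.2104/2.011 = 0.1046, so ω = 2 arcsin(0.1046) ≈ 12.0°.

12.0°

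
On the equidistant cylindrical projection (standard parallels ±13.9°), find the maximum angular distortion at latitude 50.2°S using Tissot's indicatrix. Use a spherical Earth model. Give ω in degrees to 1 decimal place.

23.7°

With standard parallel φ₀ = 13.9°, the equirectangular projection gives x = Rλ cos φ₀, y = Rφ, so h = 1 and k = cos 13.9° / cos φ.
At 50.2°: h = 1.000, k = 1.516; principal scales a = 1.516, b = 1.000.
sin(ω/2) = (a − b)/(a + b) = 0.5165/2.516 = 0.2052, so ω = 2 arcsin(0.2052) ≈ 23.7°.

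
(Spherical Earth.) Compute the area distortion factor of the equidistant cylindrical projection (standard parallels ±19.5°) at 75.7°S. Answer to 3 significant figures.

The equidistant cylindrical projection with φ₀ = 19.5° has h = 1 (meridians true) and k = cos φ₀ / cos φ along parallels.
Areal scale = h·k = 1 × cos φ₀ / cos φ; at 75.7°, h = 1.000, k = 3.816, so h·k = 3.816.

3.82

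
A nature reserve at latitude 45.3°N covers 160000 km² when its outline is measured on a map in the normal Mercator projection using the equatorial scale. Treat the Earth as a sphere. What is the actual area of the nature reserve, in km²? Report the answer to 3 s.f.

79200 km²

The Mercator projection is conformal; its linear scale factor is the same in every direction and equals sec φ = 1/cos φ.
Areal scale = k² = sec²φ = 1/cos²(45.3°) = 1/0.7034² = 2.021.
True area = apparent / (areal scale) = 160000 / 2.021 ≈ 79200 km².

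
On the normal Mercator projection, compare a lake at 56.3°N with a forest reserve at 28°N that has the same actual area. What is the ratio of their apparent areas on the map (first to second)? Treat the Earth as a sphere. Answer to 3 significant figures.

2.53

Mercator areal scale is sec²φ.
At 56.3°: sec²(56.3°) = 1/0.5548² = 3.248.
At 28°: sec²(28°) = 1/0.8829² = 1.283.
Ratio = 3.248/1.283 = cos²(28°)/cos²(56.3°) ≈ 2.53.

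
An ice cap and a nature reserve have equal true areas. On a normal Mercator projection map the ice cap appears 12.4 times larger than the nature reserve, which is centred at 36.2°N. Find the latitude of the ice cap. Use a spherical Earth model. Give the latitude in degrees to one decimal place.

For equal true areas on Mercator, apparent areas scale as sec²φ, so the ratio is cos²φ₂ / cos²φ₁.
cos²φ₂ / cos²φ₁ = 12.4  ⇒  cos φ₁ = cos 36.2° / √12.4 = 0.8070/3.521 = 0.2292.
φ₁ = arccos(0.2292) ≈ 76.8°.

76.8°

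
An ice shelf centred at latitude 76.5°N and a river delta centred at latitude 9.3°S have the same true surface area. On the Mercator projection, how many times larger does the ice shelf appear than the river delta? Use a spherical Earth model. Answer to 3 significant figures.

On Mercator, area is exaggerated by sec²φ = 1/cos²φ.
At 76.5°: sec²(76.5°) = 1/0.2334² = 18.35.
At 9.3°: sec²(9.3°) = 1/0.9869² = 1.027.
Ratio = 18.35/1.027 = cos²(9.3°)/cos²(76.5°) ≈ 17.9.

17.9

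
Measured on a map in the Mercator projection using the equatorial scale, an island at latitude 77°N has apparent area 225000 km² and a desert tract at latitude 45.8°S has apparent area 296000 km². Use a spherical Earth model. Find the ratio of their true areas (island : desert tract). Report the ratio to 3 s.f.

On Mercator the areal scale is sec²φ, so true area = apparent × cos²φ.
True area of island: 225000 × cos²(77°) = 225000 × 0.05060 = 11390 km².
True area of desert tract: 296000 × cos²(45.8°) = 296000 × 0.4860 = 143900 km².
Ratio = 11390 / 143900 ≈ 0.0791.

0.0791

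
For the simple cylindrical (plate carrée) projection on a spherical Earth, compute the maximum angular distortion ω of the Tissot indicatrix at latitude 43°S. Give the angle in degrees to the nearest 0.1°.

17.9°

Plate carrée maps x = Rλ, y = Rφ. The meridian scale is h = 1 and the parallel scale is k = 1/cos φ = sec φ.
At 43°: h = 1.000, k = 1.367; principal scales a = 1.367, b = 1.000.
sin(ω/2) = (a − b)/(a + b) = 0.3673/2.367 = 0.1552, so ω = 2 arcsin(0.1552) ≈ 17.9°.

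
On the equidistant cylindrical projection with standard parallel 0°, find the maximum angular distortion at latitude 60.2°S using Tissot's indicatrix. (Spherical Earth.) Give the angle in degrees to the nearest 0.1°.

39.3°

In the plate carrée (x = Rλ, y = Rφ), meridians are true-scale (h = 1) and parallels are stretched by k = sec φ.
At 60.2°: h = 1.000, k = 2.012; principal scales a = 2.012, b = 1.000.
sin(ω/2) = (a − b)/(a + b) = 1.012/3.012 = 0.3360, so ω = 2 arcsin(0.3360) ≈ 39.3°.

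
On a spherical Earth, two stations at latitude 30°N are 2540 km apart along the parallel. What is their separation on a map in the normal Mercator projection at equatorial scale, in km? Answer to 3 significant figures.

For Mercator, h = k = sec φ (a conformal cylindrical projection has a single point scale, 1/cos φ).
Along the parallel, k = sec 30° = 1/0.8660 = 1.155.
Map distance = 2540 × 1.155 ≈ 2930 km.

2930 km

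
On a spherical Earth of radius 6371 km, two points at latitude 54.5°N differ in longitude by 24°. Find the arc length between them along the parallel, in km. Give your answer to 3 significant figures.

Arc length along a parallel = R cos φ · Δλ (with Δλ in radians).
= 6371 × cos 54.5° × (24° × π/180) = 6371 × 0.5807 × 0.4189 ≈ 1550 km.

1550 km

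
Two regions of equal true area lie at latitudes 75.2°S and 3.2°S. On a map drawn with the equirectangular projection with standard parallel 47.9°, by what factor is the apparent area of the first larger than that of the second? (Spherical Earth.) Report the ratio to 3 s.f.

In the equirectangular projection with standard parallel φ₀ = 47.9° (x = Rλ cos φ₀, y = Rφ), meridians are true-scale (h = 1) and the parallel scale is k = cos φ₀ / cos φ.
Areal scale at 75.2°: h·k = 1.000 × 2.625 = 2.625.
Areal scale at 3.2°: h·k = 1.000 × 0.6715 = 0.6715.
Ratio = 2.625/0.6715 ≈ 3.91.

3.91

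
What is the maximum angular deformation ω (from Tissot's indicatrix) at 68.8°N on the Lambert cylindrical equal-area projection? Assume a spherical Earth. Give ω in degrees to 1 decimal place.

100.5°

The Lambert cylindrical equal-area projection is the cylindrical equal-area projection with its standard parallel at the equator (φ₀ = 0). For cylindrical equal-area with standard parallel φ₀, h = cos φ / cos φ₀ and k = cos φ₀ / cos φ, so h·k = 1.
At 68.8°: h = 0.3616, k = 2.765; principal scales a = 2.765, b = 0.3616.
sin(ω/2) = (a − b)/(a + b) = 2.404/3.127 = 0.7687, so ω = 2 arcsin(0.7687) ≈ 100.5°.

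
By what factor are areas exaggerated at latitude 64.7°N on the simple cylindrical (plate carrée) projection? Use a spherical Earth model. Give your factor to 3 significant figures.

In the plate carrée (x = Rλ, y = Rφ), meridians are true-scale (h = 1) and parallels are stretched by k = sec φ.
Areal scale = h·k = 1 × sec φ; at 64.7°, h = 1.000, k = 2.340, so h·k = 2.340.

2.34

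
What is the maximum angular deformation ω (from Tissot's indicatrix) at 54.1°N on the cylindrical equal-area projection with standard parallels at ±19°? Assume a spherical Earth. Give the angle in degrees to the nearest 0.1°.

52.8°

A cylindrical equal-area projection with standard parallel φ₀ has meridian scale h = cos φ / cos φ₀ and parallel scale k = cos φ₀ / cos φ (so areas are preserved, h·k = 1).
At 54.1°: h = 0.6202, k = 1.612; principal scales a = 1.612, b = 0.6202.
sin(ω/2) = (a − b)/(a + b) = 0.9923/2.233 = 0.4445, so ω = 2 arcsin(0.4445) ≈ 52.8°.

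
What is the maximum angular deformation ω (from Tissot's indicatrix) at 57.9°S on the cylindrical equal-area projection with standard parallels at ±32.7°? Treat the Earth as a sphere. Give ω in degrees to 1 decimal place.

50.9°

Cylindrical equal-area (φ₀ = 32.7°): h = cos φ / cos 32.7° along meridians, k = cos 32.7° / cos φ along parallels; h·k = 1.
At 57.9°: h = 0.6315, k = 1.584; principal scales a = 1.584, b = 0.6315.
sin(ω/2) = (a − b)/(a + b) = 0.9521/2.215 = 0.4298, so ω = 2 arcsin(0.4298) ≈ 50.9°.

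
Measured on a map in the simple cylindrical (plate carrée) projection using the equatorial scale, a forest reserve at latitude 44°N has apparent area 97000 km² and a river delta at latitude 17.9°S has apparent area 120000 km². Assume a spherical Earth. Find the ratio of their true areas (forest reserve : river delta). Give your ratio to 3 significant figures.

Plate carrée has h = 1 and k = sec φ, giving areal scale sec φ; true area = (apparent area) · cos φ.
True area of forest reserve: 97000 × cos(44°) = 97000 × 0.7193 = 69780 km².
True area of river delta: 120000 × cos(17.9°) = 120000 × 0.9516 = 114200 km².
Ratio = 69780 / 114200 ≈ 0.611.

0.611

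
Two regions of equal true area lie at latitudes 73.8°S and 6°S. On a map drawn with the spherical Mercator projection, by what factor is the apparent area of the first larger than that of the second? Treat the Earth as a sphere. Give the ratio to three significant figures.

Mercator is conformal with k = sec φ, so areal scale = k² = sec²φ.
At 73.8°: sec²(73.8°) = 1/0.2790² = 12.85.
At 6°: sec²(6°) = 1/0.9945² = 1.011.
Ratio = 12.85/1.011 = cos²(6°)/cos²(73.8°) ≈ 12.7.

12.7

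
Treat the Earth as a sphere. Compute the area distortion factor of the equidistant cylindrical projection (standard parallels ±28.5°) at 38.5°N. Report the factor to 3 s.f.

1.12

In the equirectangular projection with standard parallel φ₀ = 28.5° (x = Rλ cos φ₀, y = Rφ), meridians are true-scale (h = 1) and the parallel scale is k = cos φ₀ / cos φ.
Areal scale = h·k = 1 × cos φ₀ / cos φ; at 38.5°, h = 1.000, k = 1.123, so h·k = 1.123.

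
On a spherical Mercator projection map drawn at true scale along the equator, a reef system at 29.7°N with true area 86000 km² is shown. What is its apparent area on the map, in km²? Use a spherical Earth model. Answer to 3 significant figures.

For Mercator, h = k = sec φ (a conformal cylindrical projection has a single point scale, 1/cos φ).
Areal scale = k² = sec²φ = 1/cos²(29.7°) = 1/0.8686² = 1.325.
Apparent area = 86000 × 1.325 ≈ 114000 km².

114000 km²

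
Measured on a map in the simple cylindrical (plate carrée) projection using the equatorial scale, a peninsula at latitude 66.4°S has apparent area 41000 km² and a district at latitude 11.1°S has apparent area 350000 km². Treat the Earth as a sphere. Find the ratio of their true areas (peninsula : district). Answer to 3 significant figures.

Plate carrée has h = 1 and k = sec φ, giving areal scale sec φ; true area = (apparent area) · cos φ.
True area of peninsula: 41000 × cos(66.4°) = 41000 × 0.4003 = 16410 km².
True area of district: 350000 × cos(11.1°) = 350000 × 0.9813 = 343500 km².
Ratio = 16410 / 343500 ≈ 0.0478.

0.0478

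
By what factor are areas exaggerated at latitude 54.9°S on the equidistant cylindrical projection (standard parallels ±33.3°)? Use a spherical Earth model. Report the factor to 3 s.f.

1.45

The equidistant cylindrical projection with φ₀ = 33.3° has h = 1 (meridians true) and k = cos φ₀ / cos φ along parallels.
Areal scale = h·k = 1 × cos φ₀ / cos φ; at 54.9°, h = 1.000, k = 1.454, so h·k = 1.454.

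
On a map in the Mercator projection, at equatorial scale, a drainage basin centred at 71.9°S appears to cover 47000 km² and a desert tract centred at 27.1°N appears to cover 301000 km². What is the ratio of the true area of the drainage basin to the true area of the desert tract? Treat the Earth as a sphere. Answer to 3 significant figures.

0.0190

Since Mercator area scale is 1/cos²φ, the true area equals the apparent area multiplied by cos²φ.
True area of drainage basin: 47000 × cos²(71.9°) = 47000 × 0.09652 = 4536 km².
True area of desert tract: 301000 × cos²(27.1°) = 301000 × 0.7925 = 238500 km².
Ratio = 4536 / 238500 ≈ 0.0190.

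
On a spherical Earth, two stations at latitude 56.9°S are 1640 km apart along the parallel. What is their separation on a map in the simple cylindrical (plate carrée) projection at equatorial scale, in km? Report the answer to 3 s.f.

3000 km

In the plate carrée (x = Rλ, y = Rφ), meridians are true-scale (h = 1) and parallels are stretched by k = sec φ.
Along the parallel, k = sec 56.9° = 1/0.5461 = 1.831.
Map distance = 1640 × 1.831 ≈ 3000 km.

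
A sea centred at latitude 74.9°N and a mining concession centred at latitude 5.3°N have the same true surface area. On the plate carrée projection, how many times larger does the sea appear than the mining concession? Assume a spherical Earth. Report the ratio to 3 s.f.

In the plate carrée (x = Rλ, y = Rφ), meridians are true-scale (h = 1) and parallels are stretched by k = sec φ.
Areal scale at 74.9°: h·k = 1.000 × 3.839 = 3.839.
Areal scale at 5.3°: h·k = 1.000 × 1.004 = 1.004.
Ratio = 3.839/1.004 ≈ 3.82.

3.82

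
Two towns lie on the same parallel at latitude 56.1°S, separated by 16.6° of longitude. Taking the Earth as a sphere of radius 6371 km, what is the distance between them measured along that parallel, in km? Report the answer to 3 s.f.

1030 km

Arc length along a parallel = R cos φ · Δλ (with Δλ in radians).
= 6371 × cos 56.1° × (16.6° × π/180) = 6371 × 0.5577 × 0.2897 ≈ 1030 km.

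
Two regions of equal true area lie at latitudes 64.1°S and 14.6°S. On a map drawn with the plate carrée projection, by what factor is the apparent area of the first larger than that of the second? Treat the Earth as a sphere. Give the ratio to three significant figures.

2.22

In the plate carrée (x = Rλ, y = Rφ), meridians are true-scale (h = 1) and parallels are stretched by k = sec φ.
Areal scale at 64.1°: h·k = 1.000 × 2.289 = 2.289.
Areal scale at 14.6°: h·k = 1.000 × 1.033 = 1.033.
Ratio = 2.289/1.033 ≈ 2.22.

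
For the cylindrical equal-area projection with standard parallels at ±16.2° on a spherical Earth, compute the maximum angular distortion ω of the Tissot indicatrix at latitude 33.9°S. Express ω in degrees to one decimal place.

For cylindrical equal-area with standard parallel φ₀, h = cos φ / cos φ₀ and k = cos φ₀ / cos φ, so h·k = 1.
At 33.9°: h = 0.8643, k = 1.157; principal scales a = 1.157, b = 0.8643.
sin(ω/2) = (a − b)/(a + b) = 0.2926/2.021 = 0.1448, so ω = 2 arcsin(0.1448) ≈ 16.6°.

16.6°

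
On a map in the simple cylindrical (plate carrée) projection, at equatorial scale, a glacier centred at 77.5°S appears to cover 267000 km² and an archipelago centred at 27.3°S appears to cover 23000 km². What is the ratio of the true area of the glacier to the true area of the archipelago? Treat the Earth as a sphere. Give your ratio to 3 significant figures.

2.83

Plate carrée has h = 1 and k = sec φ, giving areal scale sec φ; true area = (apparent area) · cos φ.
True area of glacier: 267000 × cos(77.5°) = 267000 × 0.2164 = 57790 km².
True area of archipelago: 23000 × cos(27.3°) = 23000 × 0.8886 = 20440 km².
Ratio = 57790 / 20440 ≈ 2.83.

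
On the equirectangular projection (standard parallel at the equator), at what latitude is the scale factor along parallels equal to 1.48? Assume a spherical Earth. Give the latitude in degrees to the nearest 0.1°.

47.5°

Plate carrée: h = 1, k = sec φ along parallels.
sec φ = 1.48  ⇒  cos φ = 0.6757  ⇒  φ ≈ 47.5°.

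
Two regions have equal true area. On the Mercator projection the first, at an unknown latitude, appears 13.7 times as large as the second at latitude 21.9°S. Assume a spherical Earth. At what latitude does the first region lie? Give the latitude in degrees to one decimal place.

For equal true areas on Mercator, apparent areas scale as sec²φ, so the ratio is cos²φ₂ / cos²φ₁.
cos²φ₂ / cos²φ₁ = 13.7  ⇒  cos φ₁ = cos 21.9° / √13.7 = 0.9278/3.701 = 0.2507.
φ₁ = arccos(0.2507) ≈ 75.5°.

75.5°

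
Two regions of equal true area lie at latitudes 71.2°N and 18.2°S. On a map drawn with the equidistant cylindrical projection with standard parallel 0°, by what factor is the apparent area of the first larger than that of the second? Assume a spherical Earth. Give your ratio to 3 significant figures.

In the plate carrée (x = Rλ, y = Rφ), meridians are true-scale (h = 1) and parallels are stretched by k = sec φ.
Areal scale at 71.2°: h·k = 1.000 × 3.103 = 3.103.
Areal scale at 18.2°: h·k = 1.000 × 1.053 = 1.053.
Ratio = 3.103/1.053 ≈ 2.95.

2.95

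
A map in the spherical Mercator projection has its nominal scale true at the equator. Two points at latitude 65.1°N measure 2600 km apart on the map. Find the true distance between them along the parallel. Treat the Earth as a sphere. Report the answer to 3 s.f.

For Mercator, h = k = sec φ (a conformal cylindrical projection has a single point scale, 1/cos φ).
Along the parallel at 65.1°, map distances are exaggerated by k = sec 65.1° = 2.375.
True distance = 2600 / 2.375 = 2600 × cos 65.1° ≈ 1090 km.

1090 km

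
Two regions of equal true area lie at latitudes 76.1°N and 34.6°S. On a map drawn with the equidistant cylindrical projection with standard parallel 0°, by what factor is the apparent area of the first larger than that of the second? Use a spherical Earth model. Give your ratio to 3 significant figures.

In the plate carrée (x = Rλ, y = Rφ), meridians are true-scale (h = 1) and parallels are stretched by k = sec φ.
Areal scale at 76.1°: h·k = 1.000 × 4.163 = 4.163.
Areal scale at 34.6°: h·k = 1.000 × 1.215 = 1.215.
Ratio = 4.163/1.215 ≈ 3.43.

3.43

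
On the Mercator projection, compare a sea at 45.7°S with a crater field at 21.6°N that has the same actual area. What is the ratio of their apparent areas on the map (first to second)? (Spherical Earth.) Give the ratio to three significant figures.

On Mercator, area is exaggerated by sec²φ = 1/cos²φ.
At 45.7°: sec²(45.7°) = 1/0.6984² = 2.050.
At 21.6°: sec²(21.6°) = 1/0.9298² = 1.157.
Ratio = 2.050/1.157 = cos²(21.6°)/cos²(45.7°) ≈ 1.77.

1.77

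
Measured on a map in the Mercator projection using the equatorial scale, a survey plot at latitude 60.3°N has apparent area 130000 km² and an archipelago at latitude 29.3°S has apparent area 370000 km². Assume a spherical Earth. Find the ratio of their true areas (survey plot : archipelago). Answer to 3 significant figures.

On Mercator the areal scale is sec²φ, so true area = apparent × cos²φ.
True area of survey plot: 130000 × cos²(60.3°) = 130000 × 0.2455 = 31910 km².
True area of archipelago: 370000 × cos²(29.3°) = 370000 × 0.7605 = 281400 km².
Ratio = 31910 / 281400 ≈ 0.113.

0.113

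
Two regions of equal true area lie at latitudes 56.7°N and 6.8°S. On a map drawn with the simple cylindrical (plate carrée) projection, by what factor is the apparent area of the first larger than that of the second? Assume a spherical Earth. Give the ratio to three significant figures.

1.81

In the plate carrée (x = Rλ, y = Rφ), meridians are true-scale (h = 1) and parallels are stretched by k = sec φ.
Areal scale at 56.7°: h·k = 1.000 × 1.821 = 1.821.
Areal scale at 6.8°: h·k = 1.000 × 1.007 = 1.007.
Ratio = 1.821/1.007 ≈ 1.81.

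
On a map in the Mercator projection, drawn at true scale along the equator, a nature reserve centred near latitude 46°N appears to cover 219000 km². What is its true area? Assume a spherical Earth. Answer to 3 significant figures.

For Mercator, h = k = sec φ (a conformal cylindrical projection has a single point scale, 1/cos φ).
Areal scale = k² = sec²φ = 1/cos²(46°) = 1/0.6947² = 2.072.
True area = apparent / (areal scale) = 219000 / 2.072 ≈ 106000 km².

106000 km²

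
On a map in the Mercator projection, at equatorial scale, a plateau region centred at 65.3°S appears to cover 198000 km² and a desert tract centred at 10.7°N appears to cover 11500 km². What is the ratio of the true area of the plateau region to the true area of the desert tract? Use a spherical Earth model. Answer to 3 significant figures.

On Mercator the areal scale is sec²φ, so true area = apparent × cos²φ.
True area of plateau region: 198000 × cos²(65.3°) = 198000 × 0.1746 = 34570 km².
True area of desert tract: 11500 × cos²(10.7°) = 11500 × 0.9655 = 11100 km².
Ratio = 34570 / 11100 ≈ 3.11.

3.11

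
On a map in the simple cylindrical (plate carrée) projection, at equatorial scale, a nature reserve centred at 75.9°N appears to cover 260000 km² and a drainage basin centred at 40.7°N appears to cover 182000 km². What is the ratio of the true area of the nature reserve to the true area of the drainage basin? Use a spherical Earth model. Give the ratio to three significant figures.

0.459

Plate carrée has h = 1 and k = sec φ, giving areal scale sec φ; true area = (apparent area) · cos φ.
True area of nature reserve: 260000 × cos(75.9°) = 260000 × 0.2436 = 63340 km².
True area of drainage basin: 182000 × cos(40.7°) = 182000 × 0.7581 = 138000 km².
Ratio = 63340 / 138000 ≈ 0.459.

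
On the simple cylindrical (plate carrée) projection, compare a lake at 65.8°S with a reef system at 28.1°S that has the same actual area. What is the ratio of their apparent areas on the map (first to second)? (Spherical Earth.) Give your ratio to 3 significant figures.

2.15

For the equirectangular projection with φ₀ = 0 (plate carrée), h = 1 along meridians and k = sec φ along parallels.
Areal scale at 65.8°: h·k = 1.000 × 2.439 = 2.439.
Areal scale at 28.1°: h·k = 1.000 × 1.134 = 1.134.
Ratio = 2.439/1.134 ≈ 2.15.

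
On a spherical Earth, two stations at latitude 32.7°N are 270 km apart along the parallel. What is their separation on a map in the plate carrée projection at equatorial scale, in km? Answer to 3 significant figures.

For the equirectangular projection with φ₀ = 0 (plate carrée), h = 1 along meridians and k = sec φ along parallels.
Along the parallel, k = sec 32.7° = 1/0.8415 = 1.188.
Map distance = 270 × 1.188 ≈ 321 km.

321 km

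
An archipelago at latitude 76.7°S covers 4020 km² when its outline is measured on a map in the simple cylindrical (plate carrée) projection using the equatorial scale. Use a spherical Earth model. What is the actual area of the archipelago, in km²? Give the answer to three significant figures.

925 km²

In the plate carrée (x = Rλ, y = Rφ), meridians are true-scale (h = 1) and parallels are stretched by k = sec φ.
Areal scale = h·k = 1 × sec φ; at 76.7°, h = 1.000, k = 4.347, so h·k = 4.347.
True area = apparent / (areal scale) = 4020 / 4.347 ≈ 925 km².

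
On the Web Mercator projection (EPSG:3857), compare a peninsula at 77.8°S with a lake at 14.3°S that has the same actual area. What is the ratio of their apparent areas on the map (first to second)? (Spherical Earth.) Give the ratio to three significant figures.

On Mercator, area is exaggerated by sec²φ = 1/cos²φ.
At 77.8°: sec²(77.8°) = 1/0.2113² = 22.39.
At 14.3°: sec²(14.3°) = 1/0.9690² = 1.065.
Ratio = 22.39/1.065 = cos²(14.3°)/cos²(77.8°) ≈ 21.0.

21.0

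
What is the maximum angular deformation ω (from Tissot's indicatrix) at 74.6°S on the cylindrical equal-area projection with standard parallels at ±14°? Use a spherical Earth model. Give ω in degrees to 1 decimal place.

A cylindrical equal-area projection with standard parallel φ₀ has meridian scale h = cos φ / cos φ₀ and parallel scale k = cos φ₀ / cos φ (so areas are preserved, h·k = 1).
At 74.6°: h = 0.2737, k = 3.654; principal scales a = 3.654, b = 0.2737.
sin(ω/2) = (a − b)/(a + b) = 3.380/3.928 = 0.8606, so ω = 2 arcsin(0.8606) ≈ 118.8°.

118.8°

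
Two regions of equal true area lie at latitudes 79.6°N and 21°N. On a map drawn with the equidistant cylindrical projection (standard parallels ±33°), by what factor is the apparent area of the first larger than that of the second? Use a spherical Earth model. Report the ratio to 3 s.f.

5.17

In the equirectangular projection with standard parallel φ₀ = 33° (x = Rλ cos φ₀, y = Rφ), meridians are true-scale (h = 1) and the parallel scale is k = cos φ₀ / cos φ.
Areal scale at 79.6°: h·k = 1.000 × 4.646 = 4.646.
Areal scale at 21°: h·k = 1.000 × 0.8983 = 0.8983.
Ratio = 4.646/0.8983 ≈ 5.17.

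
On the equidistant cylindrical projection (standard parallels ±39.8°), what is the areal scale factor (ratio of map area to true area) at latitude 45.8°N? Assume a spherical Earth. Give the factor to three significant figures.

The equidistant cylindrical projection with φ₀ = 39.8° has h = 1 (meridians true) and k = cos φ₀ / cos φ along parallels.
Areal scale = h·k = 1 × cos φ₀ / cos φ; at 45.8°, h = 1.000, k = 1.102, so h·k = 1.102.

1.10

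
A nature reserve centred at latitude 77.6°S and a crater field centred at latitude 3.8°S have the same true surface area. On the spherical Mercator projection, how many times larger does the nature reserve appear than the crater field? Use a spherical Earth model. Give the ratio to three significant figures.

On Mercator, area is exaggerated by sec²φ = 1/cos²φ.
At 77.6°: sec²(77.6°) = 1/0.2147² = 21.69.
At 3.8°: sec²(3.8°) = 1/0.9978² = 1.004.
Ratio = 21.69/1.004 = cos²(3.8°)/cos²(77.6°) ≈ 21.6.

21.6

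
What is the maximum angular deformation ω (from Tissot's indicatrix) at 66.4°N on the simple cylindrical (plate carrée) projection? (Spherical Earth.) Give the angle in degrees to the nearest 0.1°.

Plate carrée maps x = Rλ, y = Rφ. The meridian scale is h = 1 and the parallel scale is k = 1/cos φ = sec φ.
At 66.4°: h = 1.000, k = 2.498; principal scales a = 2.498, b = 1.000.
sin(ω/2) = (a − b)/(a + b) = 1.498/3.498 = 0.4282, so ω = 2 arcsin(0.4282) ≈ 50.7°.

50.7°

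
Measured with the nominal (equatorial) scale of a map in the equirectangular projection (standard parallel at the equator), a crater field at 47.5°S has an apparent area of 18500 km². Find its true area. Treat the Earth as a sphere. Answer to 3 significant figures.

12500 km²

In the plate carrée (x = Rλ, y = Rφ), meridians are true-scale (h = 1) and parallels are stretched by k = sec φ.
Areal scale = h·k = 1 × sec φ; at 47.5°, h = 1.000, k = 1.480, so h·k = 1.480.
True area = apparent / (areal scale) = 18500 / 1.480 ≈ 12500 km².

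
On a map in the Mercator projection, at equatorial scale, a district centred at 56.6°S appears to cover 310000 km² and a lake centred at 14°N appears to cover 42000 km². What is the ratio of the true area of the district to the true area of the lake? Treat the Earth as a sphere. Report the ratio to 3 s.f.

Since Mercator area scale is 1/cos²φ, the true area equals the apparent area multiplied by cos²φ.
True area of district: 310000 × cos²(56.6°) = 310000 × 0.3030 = 93940 km².
True area of lake: 42000 × cos²(14°) = 42000 × 0.9415 = 39540 km².
Ratio = 93940 / 39540 ≈ 2.38.

2.38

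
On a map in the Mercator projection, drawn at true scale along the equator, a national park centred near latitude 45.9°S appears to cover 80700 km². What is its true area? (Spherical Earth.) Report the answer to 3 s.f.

39100 km²

Mercator is conformal, so the point scale is isotropic: h = k = sec φ = 1/cos φ.
Areal scale = k² = sec²φ = 1/cos²(45.9°) = 1/0.6959² = 2.065.
True area = apparent / (areal scale) = 80700 / 2.065 ≈ 39100 km².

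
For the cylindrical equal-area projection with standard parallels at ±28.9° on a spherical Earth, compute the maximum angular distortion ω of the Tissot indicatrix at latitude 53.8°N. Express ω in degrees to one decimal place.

Cylindrical equal-area (φ₀ = 28.9°): h = cos φ / cos 28.9° along meridians, k = cos 28.9° / cos φ along parallels; h·k = 1.
At 53.8°: h = 0.6746, k = 1.482; principal scales a = 1.482, b = 0.6746.
sin(ω/2) = (a − b)/(a + b) = 0.8077/2.157 = 0.3745, so ω = 2 arcsin(0.3745) ≈ 44.0°.

44.0°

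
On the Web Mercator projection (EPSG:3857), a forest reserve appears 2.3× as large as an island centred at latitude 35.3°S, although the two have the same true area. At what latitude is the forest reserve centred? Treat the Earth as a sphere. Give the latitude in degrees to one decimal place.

Mercator areal scale is sec²φ, so apparent-area ratio = sec²φ₁ / sec²φ₂ = cos²φ₂ / cos²φ₁.
cos²φ₂ / cos²φ₁ = 2.3  ⇒  cos φ₁ = cos 35.3° / √2.3 = 0.8161/1.517 = 0.5381.
φ₁ = arccos(0.5381) ≈ 57.4°.

57.4°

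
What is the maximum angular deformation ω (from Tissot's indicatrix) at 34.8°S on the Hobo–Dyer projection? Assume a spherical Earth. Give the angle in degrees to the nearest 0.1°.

The Hobo–Dyer projection is cylindrical equal-area with φ₀ = 37.5°. Cylindrical equal-area (φ₀ = 37.5°): h = cos φ / cos 37.5° along meridians, k = cos 37.5° / cos φ along parallels; h·k = 1.
At 34.8°: h = 1.035, k = 0.9662; principal scales a = 1.035, b = 0.9662.
sin(ω/2) = (a − b)/(a + b) = 0.06889/2.001 = 0.03442, so ω = 2 arcsin(0.03442) ≈ 3.9°.

3.9°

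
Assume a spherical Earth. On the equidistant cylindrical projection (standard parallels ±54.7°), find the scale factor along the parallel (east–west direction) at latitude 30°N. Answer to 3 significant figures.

With standard parallel φ₀ = 54.7°, the equirectangular projection gives x = Rλ cos φ₀, y = Rφ, so h = 1 and k = cos 54.7° / cos φ.
k = cos 54.7° / cos 30° = 0.5779/0.8660 = 0.6673.

0.667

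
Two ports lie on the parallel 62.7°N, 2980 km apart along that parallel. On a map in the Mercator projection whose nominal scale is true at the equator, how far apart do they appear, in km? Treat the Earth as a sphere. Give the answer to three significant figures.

For Mercator, h = k = sec φ (a conformal cylindrical projection has a single point scale, 1/cos φ).
Along the parallel, k = sec 62.7° = 1/0.4586 = 2.180.
Map distance = 2980 × 2.180 ≈ 6500 km.

6500 km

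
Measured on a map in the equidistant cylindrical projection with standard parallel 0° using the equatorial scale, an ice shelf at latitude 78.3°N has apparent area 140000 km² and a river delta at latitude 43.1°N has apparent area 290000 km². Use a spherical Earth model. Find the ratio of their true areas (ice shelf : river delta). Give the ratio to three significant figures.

Plate carrée has h = 1 and k = sec φ, giving areal scale sec φ; true area = (apparent area) · cos φ.
True area of ice shelf: 140000 × cos(78.3°) = 140000 × 0.2028 = 28390 km².
True area of river delta: 290000 × cos(43.1°) = 290000 × 0.7302 = 211700 km².
Ratio = 28390 / 211700 ≈ 0.134.

0.134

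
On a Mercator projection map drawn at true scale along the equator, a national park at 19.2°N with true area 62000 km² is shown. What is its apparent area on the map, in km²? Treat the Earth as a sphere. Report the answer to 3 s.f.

69500 km²

The Mercator projection is conformal; its linear scale factor is the same in every direction and equals sec φ = 1/cos φ.
Areal scale = k² = sec²φ = 1/cos²(19.2°) = 1/0.9444² = 1.121.
Apparent area = 62000 × 1.121 ≈ 69500 km².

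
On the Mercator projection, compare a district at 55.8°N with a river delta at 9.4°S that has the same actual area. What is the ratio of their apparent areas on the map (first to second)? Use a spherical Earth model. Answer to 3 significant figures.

3.08

Mercator is conformal with k = sec φ, so areal scale = k² = sec²φ.
At 55.8°: sec²(55.8°) = 1/0.5621² = 3.165.
At 9.4°: sec²(9.4°) = 1/0.9866² = 1.027.
Ratio = 3.165/1.027 = cos²(9.4°)/cos²(55.8°) ≈ 3.08.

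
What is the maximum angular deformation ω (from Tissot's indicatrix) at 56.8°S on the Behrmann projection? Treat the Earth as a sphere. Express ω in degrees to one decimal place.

50.8°

Behrmann is a cylindrical equal-area projection with standard parallels at ±30°. For cylindrical equal-area with standard parallel φ₀, h = cos φ / cos φ₀ and k = cos φ₀ / cos φ, so h·k = 1.
At 56.8°: h = 0.6323, k = 1.582; principal scales a = 1.582, b = 0.6323.
sin(ω/2) = (a − b)/(a + b) = 0.9493/2.214 = 0.4288, so ω = 2 arcsin(0.4288) ≈ 50.8°.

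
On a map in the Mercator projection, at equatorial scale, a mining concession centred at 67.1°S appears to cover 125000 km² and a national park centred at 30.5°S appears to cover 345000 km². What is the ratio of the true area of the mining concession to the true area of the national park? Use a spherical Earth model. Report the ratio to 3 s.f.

0.0739

On Mercator the areal scale is sec²φ, so true area = apparent × cos²φ.
True area of mining concession: 125000 × cos²(67.1°) = 125000 × 0.1514 = 18930 km².
True area of national park: 345000 × cos²(30.5°) = 345000 × 0.7424 = 256100 km².
Ratio = 18930 / 256100 ≈ 0.0739.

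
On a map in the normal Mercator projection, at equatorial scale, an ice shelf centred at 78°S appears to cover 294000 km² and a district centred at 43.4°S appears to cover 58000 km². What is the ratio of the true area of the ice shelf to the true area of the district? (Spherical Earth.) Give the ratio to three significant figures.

Mercator's areal exaggeration is sec²φ; hence true area = (apparent area) · cos²φ.
True area of ice shelf: 294000 × cos²(78°) = 294000 × 0.04323 = 12710 km².
True area of district: 58000 × cos²(43.4°) = 58000 × 0.5279 = 30620 km².
Ratio = 12710 / 30620 ≈ 0.415.

0.415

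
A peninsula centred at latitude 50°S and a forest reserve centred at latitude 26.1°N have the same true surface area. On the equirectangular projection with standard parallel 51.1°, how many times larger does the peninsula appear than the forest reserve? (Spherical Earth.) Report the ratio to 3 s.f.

With standard parallel φ₀ = 51.1°, the equirectangular projection gives x = Rλ cos φ₀, y = Rφ, so h = 1 and k = cos 51.1° / cos φ.
Areal scale at 50°: h·k = 1.000 × 0.9769 = 0.9769.
Areal scale at 26.1°: h·k = 1.000 × 0.6993 = 0.6993.
Ratio = 0.9769/0.6993 ≈ 1.40.

1.40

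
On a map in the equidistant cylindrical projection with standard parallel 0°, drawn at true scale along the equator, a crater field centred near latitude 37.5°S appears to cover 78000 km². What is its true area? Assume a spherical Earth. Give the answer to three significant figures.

In the plate carrée (x = Rλ, y = Rφ), meridians are true-scale (h = 1) and parallels are stretched by k = sec φ.
Areal scale = h·k = 1 × sec φ; at 37.5°, h = 1.000, k = 1.260, so h·k = 1.260.
True area = apparent / (areal scale) = 78000 / 1.260 ≈ 61900 km².

61900 km²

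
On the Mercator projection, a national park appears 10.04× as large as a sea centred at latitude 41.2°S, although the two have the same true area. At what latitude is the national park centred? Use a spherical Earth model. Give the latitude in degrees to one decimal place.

76.3°

Mercator areal scale is sec²φ, so apparent-area ratio = sec²φ₁ / sec²φ₂ = cos²φ₂ / cos²φ₁.
cos²φ₂ / cos²φ₁ = 10.04  ⇒  cos φ₁ = cos 41.2° / √10.04 = 0.7524/3.169 = 0.2375.
φ₁ = arccos(0.2375) ≈ 76.3°.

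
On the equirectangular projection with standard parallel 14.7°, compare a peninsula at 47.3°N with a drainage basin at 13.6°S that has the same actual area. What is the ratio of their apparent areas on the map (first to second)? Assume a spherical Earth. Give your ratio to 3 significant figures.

1.43

In the equirectangular projection with standard parallel φ₀ = 14.7° (x = Rλ cos φ₀, y = Rφ), meridians are true-scale (h = 1) and the parallel scale is k = cos φ₀ / cos φ.
Areal scale at 47.3°: h·k = 1.000 × 1.426 = 1.426.
Areal scale at 13.6°: h·k = 1.000 × 0.9952 = 0.9952.
Ratio = 1.426/0.9952 ≈ 1.43.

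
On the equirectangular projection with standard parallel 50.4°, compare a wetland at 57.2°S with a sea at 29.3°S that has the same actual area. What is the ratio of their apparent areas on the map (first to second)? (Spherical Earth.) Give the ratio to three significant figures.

1.61

With standard parallel φ₀ = 50.4°, the equirectangular projection gives x = Rλ cos φ₀, y = Rφ, so h = 1 and k = cos 50.4° / cos φ.
Areal scale at 57.2°: h·k = 1.000 × 1.177 = 1.177.
Areal scale at 29.3°: h·k = 1.000 × 0.7309 = 0.7309.
Ratio = 1.177/0.7309 ≈ 1.61.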